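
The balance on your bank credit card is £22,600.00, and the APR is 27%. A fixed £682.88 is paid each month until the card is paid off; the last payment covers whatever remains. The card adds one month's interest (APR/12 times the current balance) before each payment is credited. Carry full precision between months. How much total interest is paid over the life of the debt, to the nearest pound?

Monthly rate r = 27%/12 = 2.25% = 0.0225.
Payoff takes n = ⌈−ln(1 − rB₀/P)/ln(1+r)⌉ = ⌈61.350⌉ = 62 payments; the last is £240.97.
Total paid = 61·£682.88 + £240.97 = £41,896.65.
Total interest = total paid − principal = £41,896.65 − £22,600.00 = £19,296.65.

£19,297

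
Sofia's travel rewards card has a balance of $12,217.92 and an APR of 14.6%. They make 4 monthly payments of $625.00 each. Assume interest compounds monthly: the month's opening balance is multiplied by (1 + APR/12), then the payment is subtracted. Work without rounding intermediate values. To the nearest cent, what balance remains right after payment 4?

$10,277.47

Monthly rate r = 14.6%/12 = 1.21667% = 0.0121667.
Each month: B ← B·(1+r) − $625.00.
Month 1: interest $148.65; balance after payment $11,741.57.
Month 2: interest $142.86; balance after payment $11,259.43.
Month 3: interest $136.99; balance after payment $10,771.42.
Month 4: interest $131.05; balance after payment $10,277.47.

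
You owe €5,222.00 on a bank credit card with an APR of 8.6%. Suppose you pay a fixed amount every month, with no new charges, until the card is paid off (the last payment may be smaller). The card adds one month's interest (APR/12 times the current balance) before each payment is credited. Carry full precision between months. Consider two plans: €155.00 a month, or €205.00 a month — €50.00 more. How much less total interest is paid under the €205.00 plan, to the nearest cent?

Monthly rate r = 8.6%/12 = 0.716667% = 0.00716667.
At €155.00/mo: n = ⌈−ln(1 − rB₀/P)/ln(1+r)⌉ = 39 payments (last €108.23); total interest = total paid − €5,222.00 = €776.23.
At €205.00/mo: 29 payments (last €46.75); total interest €564.75.
Interest saved = €776.23 − €564.75 = €211.48.

€211.48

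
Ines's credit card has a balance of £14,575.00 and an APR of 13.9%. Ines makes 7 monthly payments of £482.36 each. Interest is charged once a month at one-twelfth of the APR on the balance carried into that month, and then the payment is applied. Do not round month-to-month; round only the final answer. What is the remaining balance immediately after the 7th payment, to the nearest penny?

£12,302.51

Monthly rate r = 13.9%/12 = 1.15833% = 0.0115833.
Each month: B ← B·(1+r) − £482.36.
Month 1: interest £168.83; balance after payment £14,261.47.
Month 2: interest £165.20; balance after payment £13,944.30.
Month 3: interest £161.52; balance after payment £13,623.46.
Month 4: interest £157.81; balance after payment £13,298.91.
Month 5: interest £154.05; balance after payment £12,970.59.
Month 6: interest £150.24; balance after payment £12,638.48.
Month 7: interest £146.40; balance after payment £12,302.51.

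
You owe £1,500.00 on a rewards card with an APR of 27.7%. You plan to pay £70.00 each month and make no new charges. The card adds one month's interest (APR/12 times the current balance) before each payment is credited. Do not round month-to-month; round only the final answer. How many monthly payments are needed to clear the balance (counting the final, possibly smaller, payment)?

Monthly rate r = 27.7%/12 = 2.30833% = 0.0230833.
Recurrence: B ← B·(1+r) − £70.00.
Month 1: interest £34.62; balance after payment £1,464.62.
Month 2: interest £33.81; balance after payment £1,428.43.
Closed form: n = −ln(1 − rB₀/P)/ln(1+r) = −ln(0.50536)/ln(1.02308) ≈ 29.906, so the balance reaches zero during payment 30.

30 months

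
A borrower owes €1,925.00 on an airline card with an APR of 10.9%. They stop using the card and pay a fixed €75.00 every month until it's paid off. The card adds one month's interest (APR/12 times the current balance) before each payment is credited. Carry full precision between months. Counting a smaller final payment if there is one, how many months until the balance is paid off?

30 months

Monthly rate r = 10.9%/12 = 0.908333% = 0.00908333.
Recurrence: B ← B·(1+r) − €75.00.
Month 1: interest €17.49; balance after payment €1,867.49.
Month 2: interest €16.96; balance after payment €1,809.45.
Closed form: n = −ln(1 − rB₀/P)/ln(1+r) = −ln(0.76686)/ln(1.00908) ≈ 29.356, so the balance reaches zero during payment 30.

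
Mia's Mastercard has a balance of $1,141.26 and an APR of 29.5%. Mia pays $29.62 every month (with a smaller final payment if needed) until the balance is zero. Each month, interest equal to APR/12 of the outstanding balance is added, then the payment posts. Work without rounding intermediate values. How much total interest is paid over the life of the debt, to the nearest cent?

$2,445.94

Monthly rate r = 29.5%/12 = 2.45833% = 0.0245833.
Payoff takes n = ⌈−ln(1 − rB₀/P)/ln(1+r)⌉ = ⌈121.106⌉ = 122 payments; the last is $3.18.
Total paid = 121·$29.62 + $3.18 = $3,587.20.
Total interest = total paid − principal = $3,587.20 − $1,141.26 = $2,445.94.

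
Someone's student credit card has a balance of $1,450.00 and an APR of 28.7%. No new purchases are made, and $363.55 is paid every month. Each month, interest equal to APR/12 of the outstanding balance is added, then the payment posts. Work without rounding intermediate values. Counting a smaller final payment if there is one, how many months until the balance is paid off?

5 payments

Monthly rate r = 28.7%/12 = 2.39167% = 0.0239167.
Recurrence: B ← B·(1+r) − $363.55.
Month 1: interest $34.68; balance after payment $1,121.13.
Month 2: interest $26.81; balance after payment $784.39.
Month 3: interest $18.76; balance after payment $439.60.
Month 4: interest $10.51; balance after payment $86.57.
Month 5: interest $2.07; balance after payment $0.00.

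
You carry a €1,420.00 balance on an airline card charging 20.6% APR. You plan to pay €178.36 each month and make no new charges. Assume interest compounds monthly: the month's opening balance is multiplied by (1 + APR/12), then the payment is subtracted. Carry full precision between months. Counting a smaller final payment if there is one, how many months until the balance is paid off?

9 payments

Monthly rate r = 20.6%/12 = 1.71667% = 0.0171667.
Recurrence: B ← B·(1+r) − €178.36.
Month 1: interest €24.38; balance after payment €1,266.02.
Month 2: interest €21.73; balance after payment €1,109.39.
Closed form: n = −ln(1 − rB₀/P)/ln(1+r) = −ln(0.86333)/ln(1.01717) ≈ 8.634, so the balance reaches zero during payment 9.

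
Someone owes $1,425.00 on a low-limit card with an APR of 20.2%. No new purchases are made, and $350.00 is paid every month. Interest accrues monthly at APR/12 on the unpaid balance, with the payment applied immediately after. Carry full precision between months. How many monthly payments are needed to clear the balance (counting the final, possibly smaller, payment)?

5 months

Monthly rate r = 20.2%/12 = 1.68333% = 0.0168333.
Recurrence: B ← B·(1+r) − $350.00.
Month 1: interest $23.99; balance after payment $1,098.99.
Month 2: interest $18.50; balance after payment $767.49.
Month 3: interest $12.92; balance after payment $430.41.
Month 4: interest $7.25; balance after payment $87.65.
Month 5: interest $1.48; balance after payment $0.00.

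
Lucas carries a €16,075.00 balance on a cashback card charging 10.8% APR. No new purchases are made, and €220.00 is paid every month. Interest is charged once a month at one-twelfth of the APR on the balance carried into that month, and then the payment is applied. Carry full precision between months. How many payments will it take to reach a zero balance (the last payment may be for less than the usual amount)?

Monthly rate r = 10.8%/12 = 0.9% = 0.009.
Recurrence: B ← B·(1+r) − €220.00.
Month 1: interest €144.68; balance after payment €15,999.67.
Month 2: interest €144.00; balance after payment €15,923.67.
Closed form: n = −ln(1 − rB₀/P)/ln(1+r) = −ln(0.34239)/ln(1.009) ≈ 119.626, so the balance reaches zero during payment 120.

120 months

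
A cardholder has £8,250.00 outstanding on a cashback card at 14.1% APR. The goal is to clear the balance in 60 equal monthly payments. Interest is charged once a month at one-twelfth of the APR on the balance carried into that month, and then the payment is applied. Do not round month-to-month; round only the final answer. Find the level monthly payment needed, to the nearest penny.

£192.39

Monthly rate r = 14.1%/12 = 1.175% = 0.01175.
Level-payment amortization: P = B₀·r / (1 − (1+r)^(−n)) = 8250.00·0.01175 / (1 − 1.01175^(−60)).
Denominator 1 − (1+r)^(−60) = 0.503856603.
P = 96.9375 / 0.503856603 ≈ 192.39.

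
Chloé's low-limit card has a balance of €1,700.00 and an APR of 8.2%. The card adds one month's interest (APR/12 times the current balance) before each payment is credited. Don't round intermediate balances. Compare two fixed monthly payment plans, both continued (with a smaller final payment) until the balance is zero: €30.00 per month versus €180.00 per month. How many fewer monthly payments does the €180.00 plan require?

62 fewer payments

Monthly rate r = 8.2%/12 = 0.683333% = 0.00683333.
At €30.00/mo: n = ⌈−ln(1 − rB₀/P)/ln(1+r)⌉ = 72 payments (last €27.48); total interest = total paid − €1,700.00 = €457.48.
At €180.00/mo: 10 payments (last €143.43); total interest €63.43.
Payments saved = 72 − 10 = 62.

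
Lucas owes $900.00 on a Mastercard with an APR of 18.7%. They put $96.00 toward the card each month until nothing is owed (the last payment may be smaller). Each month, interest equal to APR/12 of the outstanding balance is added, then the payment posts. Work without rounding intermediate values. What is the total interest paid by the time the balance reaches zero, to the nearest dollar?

$81

Monthly rate r = 18.7%/12 = 1.55833% = 0.0155833.
Payoff takes n = ⌈−ln(1 − rB₀/P)/ln(1+r)⌉ = ⌈10.214⌉ = 11 payments; the last is $20.63.
Total paid = 10·$96.00 + $20.63 = $980.63.
Total interest = total paid − principal = $980.63 − $900.00 = $80.63.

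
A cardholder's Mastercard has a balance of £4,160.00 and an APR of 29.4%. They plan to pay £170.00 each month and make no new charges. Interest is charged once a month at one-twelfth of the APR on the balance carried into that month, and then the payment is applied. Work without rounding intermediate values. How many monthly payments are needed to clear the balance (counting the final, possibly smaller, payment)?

Monthly rate r = 29.4%/12 = 2.45% = 0.0245.
Recurrence: B ← B·(1+r) − £170.00.
Month 1: interest £101.92; balance after payment £4,091.92.
Month 2: interest £100.25; balance after payment £4,022.17.
Closed form: n = −ln(1 − rB₀/P)/ln(1+r) = −ln(0.40047)/ln(1.0245) ≈ 37.807, so the balance reaches zero during payment 38.

38 payments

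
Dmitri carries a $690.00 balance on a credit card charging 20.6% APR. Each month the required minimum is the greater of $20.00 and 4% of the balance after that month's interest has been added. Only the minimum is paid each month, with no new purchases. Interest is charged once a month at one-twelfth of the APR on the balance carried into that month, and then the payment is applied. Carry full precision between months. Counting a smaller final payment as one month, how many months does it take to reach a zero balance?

47 months

Monthly rate r = 20.6%/12 = 1.71667% = 0.0171667.
While 4% of the post-interest balance exceeds $20.00, each month B ← (B·(1+r))·(1 − 0.04), i.e. B shrinks by the factor (1+r)·0.96 = 0.97648.
This holds for months 1–15. Entering month 16 the balance is $482.84; 4% of the post-interest balance is now below $20.00, so the flat $20.00 minimum applies from here.
From month 16 a fixed $20.00 at rate r clears $482.84 in 32 more payments. Total: 15 + 32 = 47 months.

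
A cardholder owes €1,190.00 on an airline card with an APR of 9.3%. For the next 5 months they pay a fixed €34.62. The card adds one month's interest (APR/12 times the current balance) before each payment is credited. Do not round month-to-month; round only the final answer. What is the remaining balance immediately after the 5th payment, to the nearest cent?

Monthly rate r = 9.3%/12 = 0.775% = 0.00775.
Each month: B ← B·(1+r) − €34.62.
Month 1: interest €9.22; balance after payment €1,164.60.
Month 2: interest €9.03; balance after payment €1,139.01.
Month 3: interest €8.83; balance after payment €1,113.22.
Month 4: interest €8.63; balance after payment €1,087.22.
Month 5: interest €8.43; balance after payment €1,061.03.

€1,061.03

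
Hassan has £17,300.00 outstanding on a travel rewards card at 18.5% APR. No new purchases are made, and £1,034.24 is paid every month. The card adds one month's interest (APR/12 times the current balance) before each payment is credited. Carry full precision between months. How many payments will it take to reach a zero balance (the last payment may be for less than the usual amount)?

20 payments

Monthly rate r = 18.5%/12 = 1.54167% = 0.0154167.
Recurrence: B ← B·(1+r) − £1,034.24.
Month 1: interest £266.71; balance after payment £16,532.47.
Month 2: interest £254.88; balance after payment £15,753.10.
Closed form: n = −ln(1 − rB₀/P)/ln(1+r) = −ln(0.74212)/ln(1.01542) ≈ 19.494, so the balance reaches zero during payment 20.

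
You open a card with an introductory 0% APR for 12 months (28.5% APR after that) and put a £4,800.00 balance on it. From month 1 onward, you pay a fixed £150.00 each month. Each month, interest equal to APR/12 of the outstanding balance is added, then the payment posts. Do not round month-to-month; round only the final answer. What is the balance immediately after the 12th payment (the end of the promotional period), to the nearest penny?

Promo months 1–12 at r₀ = 0%/12 = 0; months 13+ at r₁ = 28.5%/12 = 0.02375.
After month 12 (no interest yet): B = £4,800.00 − 12·£150.00 = £3,000.00.

£3,000.00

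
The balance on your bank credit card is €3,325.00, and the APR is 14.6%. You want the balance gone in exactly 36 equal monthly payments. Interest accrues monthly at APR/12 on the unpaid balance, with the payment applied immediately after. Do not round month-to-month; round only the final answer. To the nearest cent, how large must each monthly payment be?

Monthly rate r = 14.6%/12 = 1.21667% = 0.0121667.
Level-payment amortization: P = B₀·r / (1 − (1+r)^(−n)) = 3325.00·0.0121667 / (1 − 1.01217^(−36)).
Denominator 1 − (1+r)^(−36) = 0.352966311.
P = 40.4542 / 0.352966311 ≈ 114.61.

€114.61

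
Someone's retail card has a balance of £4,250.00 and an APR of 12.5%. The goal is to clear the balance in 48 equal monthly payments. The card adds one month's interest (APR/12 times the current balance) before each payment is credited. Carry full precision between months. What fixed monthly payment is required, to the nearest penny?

£112.96

Monthly rate r = 12.5%/12 = 1.04167% = 0.0104167.
Level-payment amortization: P = B₀·r / (1 − (1+r)^(−n)) = 4250.00·0.0104167 / (1 − 1.01042^(−48)).
Denominator 1 − (1+r)^(−48) = 0.391898687.
P = 44.2708 / 0.391898687 ≈ 112.96.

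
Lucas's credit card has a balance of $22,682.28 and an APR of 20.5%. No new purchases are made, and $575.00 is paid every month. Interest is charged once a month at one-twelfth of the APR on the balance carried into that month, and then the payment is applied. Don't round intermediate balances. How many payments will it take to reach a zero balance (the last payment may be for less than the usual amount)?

67 payments

Monthly rate r = 20.5%/12 = 1.70833% = 0.0170833.
Recurrence: B ← B·(1+r) − $575.00.
Month 1: interest $387.49; balance after payment $22,494.77.
Month 2: interest $384.29; balance after payment $22,304.05.
Closed form: n = −ln(1 − rB₀/P)/ln(1+r) = −ln(0.32611)/ln(1.01708) ≈ 66.151, so the balance reaches zero during payment 67.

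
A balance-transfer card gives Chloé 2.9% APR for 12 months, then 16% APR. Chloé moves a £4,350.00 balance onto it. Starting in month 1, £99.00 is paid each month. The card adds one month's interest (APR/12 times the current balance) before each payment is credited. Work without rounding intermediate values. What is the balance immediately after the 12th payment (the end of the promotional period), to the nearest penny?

£3,273.92

Promo months 1–12 at r₀ = 2.9%/12 = 0.00241667; months 13+ at r₁ = 16%/12 = 0.0133333.
After month 12: iterate B ← B·(1+r₀) − £99.00 for 12 months → £3,273.92.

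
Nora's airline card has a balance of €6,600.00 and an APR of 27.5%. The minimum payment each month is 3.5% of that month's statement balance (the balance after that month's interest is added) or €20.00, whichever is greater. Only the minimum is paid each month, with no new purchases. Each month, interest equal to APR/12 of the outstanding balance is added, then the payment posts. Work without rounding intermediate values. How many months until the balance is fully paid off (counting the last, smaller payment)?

Monthly rate r = 27.5%/12 = 2.29167% = 0.0229167.
While 3.5% of the post-interest balance exceeds €20.00, each month B ← (B·(1+r))·(1 − 0.035), i.e. B shrinks by the factor (1+r)·0.965 = 0.98711.
This holds for months 1–191. Entering month 192 the balance is €554.31; 3.5% of the post-interest balance is now below €20.00, so the flat €20.00 minimum applies from here.
From month 192 a fixed €20.00 at rate r clears €554.31 in 45 more payments. Total: 191 + 45 = 236 months.

236 months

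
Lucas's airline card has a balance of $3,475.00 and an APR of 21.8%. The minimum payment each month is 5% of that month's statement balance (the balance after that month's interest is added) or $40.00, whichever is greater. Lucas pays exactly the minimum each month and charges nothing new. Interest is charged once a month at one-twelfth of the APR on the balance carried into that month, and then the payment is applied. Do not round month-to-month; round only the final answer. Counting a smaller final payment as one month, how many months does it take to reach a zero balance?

70 months

Monthly rate r = 21.8%/12 = 1.81667% = 0.0181667.
While 5% of the post-interest balance exceeds $40.00, each month B ← (B·(1+r))·(1 − 0.05), i.e. B shrinks by the factor (1+r)·0.95 = 0.96726.
This holds for months 1–45. Entering month 46 the balance is $776.90; 5% of the post-interest balance is now below $40.00, so the flat $40.00 minimum applies from here.
From month 46 a fixed $40.00 at rate r clears $776.90 in 25 more payments. Total: 45 + 25 = 70 months.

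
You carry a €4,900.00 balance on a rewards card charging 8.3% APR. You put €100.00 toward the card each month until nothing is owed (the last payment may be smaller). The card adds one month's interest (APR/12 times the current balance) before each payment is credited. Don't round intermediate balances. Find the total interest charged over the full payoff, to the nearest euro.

Monthly rate r = 8.3%/12 = 0.691667% = 0.00691667.
Payoff takes n = ⌈−ln(1 − rB₀/P)/ln(1+r)⌉ = ⌈60.044⌉ = 61 payments; the last is €4.42.
Total paid = 60·€100.00 + €4.42 = €6,004.42.
Total interest = total paid − principal = €6,004.42 − €4,900.00 = €1,104.42.

€1,104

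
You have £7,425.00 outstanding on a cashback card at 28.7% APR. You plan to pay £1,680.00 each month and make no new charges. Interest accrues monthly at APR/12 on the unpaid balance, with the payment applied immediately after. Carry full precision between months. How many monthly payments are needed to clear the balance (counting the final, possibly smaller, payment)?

5 months

Monthly rate r = 28.7%/12 = 2.39167% = 0.0239167.
Recurrence: B ← B·(1+r) − £1,680.00.
Month 1: interest £177.58; balance after payment £5,922.58.
Month 2: interest £141.65; balance after payment £4,384.23.
Month 3: interest £104.86; balance after payment £2,809.09.
Month 4: interest £67.18; balance after payment £1,196.27.
Month 5: interest £28.61; balance after payment £0.00.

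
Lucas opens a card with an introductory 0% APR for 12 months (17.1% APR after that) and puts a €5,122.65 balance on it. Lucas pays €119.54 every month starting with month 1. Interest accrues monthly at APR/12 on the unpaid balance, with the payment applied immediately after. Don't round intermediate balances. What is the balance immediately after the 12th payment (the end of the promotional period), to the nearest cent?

Promo months 1–12 at r₀ = 0%/12 = 0; months 13+ at r₁ = 17.1%/12 = 0.01425.
After month 12 (no interest yet): B = €5,122.65 − 12·€119.54 = €3,688.17.

€3,688.17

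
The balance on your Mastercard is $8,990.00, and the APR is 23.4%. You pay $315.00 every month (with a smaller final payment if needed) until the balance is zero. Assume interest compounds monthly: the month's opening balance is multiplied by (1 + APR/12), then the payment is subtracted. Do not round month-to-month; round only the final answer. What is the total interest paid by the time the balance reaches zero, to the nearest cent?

Monthly rate r = 23.4%/12 = 1.95% = 0.0195.
Payoff takes n = ⌈−ln(1 − rB₀/P)/ln(1+r)⌉ = ⌈42.103⌉ = 43 payments; the last is $32.81.
Total paid = 42·$315.00 + $32.81 = $13,262.81.
Total interest = total paid − principal = $13,262.81 − $8,990.00 = $4,272.81.

$4,272.81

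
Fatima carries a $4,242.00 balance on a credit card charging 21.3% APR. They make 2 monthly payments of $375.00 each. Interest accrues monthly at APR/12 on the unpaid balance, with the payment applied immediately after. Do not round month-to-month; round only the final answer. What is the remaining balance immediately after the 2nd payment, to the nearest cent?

Monthly rate r = 21.3%/12 = 1.775% = 0.01775.
Each month: B ← B·(1+r) − $375.00.
Month 1: interest $75.30; balance after payment $3,942.30.
Month 2: interest $69.98; balance after payment $3,637.27.

$3,637.27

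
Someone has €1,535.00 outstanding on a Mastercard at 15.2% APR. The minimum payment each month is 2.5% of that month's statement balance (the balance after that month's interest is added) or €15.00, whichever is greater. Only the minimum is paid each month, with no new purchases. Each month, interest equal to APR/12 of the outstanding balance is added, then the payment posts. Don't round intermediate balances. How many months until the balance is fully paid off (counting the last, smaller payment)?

130 months

Monthly rate r = 15.2%/12 = 1.26667% = 0.0126667.
While 2.5% of the post-interest balance exceeds €15.00, each month B ← (B·(1+r))·(1 − 0.025), i.e. B shrinks by the factor (1+r)·0.975 = 0.98735.
This holds for months 1–75. Entering month 76 the balance is €590.80; 2.5% of the post-interest balance is now below €15.00, so the flat €15.00 minimum applies from here.
From month 76 a fixed €15.00 at rate r clears €590.80 in 55 more payments. Total: 75 + 55 = 130 months.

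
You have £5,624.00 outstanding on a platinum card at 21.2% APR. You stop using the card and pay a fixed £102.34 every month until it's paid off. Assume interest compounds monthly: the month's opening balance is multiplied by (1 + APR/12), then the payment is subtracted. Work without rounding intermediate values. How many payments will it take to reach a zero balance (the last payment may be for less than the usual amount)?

202 months

Monthly rate r = 21.2%/12 = 1.76667% = 0.0176667.
Recurrence: B ← B·(1+r) − £102.34.
Month 1: interest £99.36; balance after payment £5,621.02.
Month 2: interest £99.30; balance after payment £5,617.98.
Closed form: n = −ln(1 − rB₀/P)/ln(1+r) = −ln(0.029145)/ln(1.01767) ≈ 201.884, so the balance reaches zero during payment 202.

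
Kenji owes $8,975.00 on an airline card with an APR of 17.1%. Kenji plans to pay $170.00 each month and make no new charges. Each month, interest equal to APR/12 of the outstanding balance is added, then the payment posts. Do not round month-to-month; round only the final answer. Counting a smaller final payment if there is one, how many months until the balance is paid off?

99 months

Monthly rate r = 17.1%/12 = 1.425% = 0.01425.
Recurrence: B ← B·(1+r) − $170.00.
Month 1: interest $127.89; balance after payment $8,932.89.
Month 2: interest $127.29; balance after payment $8,890.19.
Closed form: n = −ln(1 − rB₀/P)/ln(1+r) = −ln(0.24768)/ln(1.01425) ≈ 98.633, so the balance reaches zero during payment 99.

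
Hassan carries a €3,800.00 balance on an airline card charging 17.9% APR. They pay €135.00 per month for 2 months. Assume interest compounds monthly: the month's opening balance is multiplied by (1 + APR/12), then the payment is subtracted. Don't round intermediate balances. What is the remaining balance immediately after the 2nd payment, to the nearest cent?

€3,642.20

Monthly rate r = 17.9%/12 = 1.49167% = 0.0149167.
Each month: B ← B·(1+r) − €135.00.
Month 1: interest €56.68; balance after payment €3,721.68.
Month 2: interest €55.52; balance after payment €3,642.20.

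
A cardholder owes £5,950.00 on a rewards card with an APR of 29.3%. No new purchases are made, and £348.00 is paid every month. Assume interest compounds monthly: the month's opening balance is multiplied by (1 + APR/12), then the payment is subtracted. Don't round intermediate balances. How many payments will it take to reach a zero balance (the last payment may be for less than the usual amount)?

Monthly rate r = 29.3%/12 = 2.44167% = 0.0244167.
Recurrence: B ← B·(1+r) − £348.00.
Month 1: interest £145.28; balance after payment £5,747.28.
Month 2: interest £140.33; balance after payment £5,539.61.
Closed form: n = −ln(1 − rB₀/P)/ln(1+r) = −ln(0.58253)/ln(1.02442) ≈ 22.400, so the balance reaches zero during payment 23.

23 payments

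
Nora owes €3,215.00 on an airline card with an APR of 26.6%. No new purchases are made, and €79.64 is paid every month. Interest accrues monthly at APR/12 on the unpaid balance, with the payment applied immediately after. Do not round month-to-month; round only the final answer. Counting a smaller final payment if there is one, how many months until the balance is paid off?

Monthly rate r = 26.6%/12 = 2.21667% = 0.0221667.
Recurrence: B ← B·(1+r) − €79.64.
Month 1: interest €71.27; balance after payment €3,206.63.
Month 2: interest €71.08; balance after payment €3,198.07.
Closed form: n = −ln(1 − rB₀/P)/ln(1+r) = −ln(0.10515)/ln(1.02217) ≈ 102.733, so the balance reaches zero during payment 103.

103 months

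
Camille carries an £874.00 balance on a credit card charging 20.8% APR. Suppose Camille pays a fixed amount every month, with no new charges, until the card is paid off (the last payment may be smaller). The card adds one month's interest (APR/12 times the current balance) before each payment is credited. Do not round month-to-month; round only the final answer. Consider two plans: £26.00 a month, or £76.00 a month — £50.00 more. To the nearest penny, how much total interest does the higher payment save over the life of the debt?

£338.95

Monthly rate r = 20.8%/12 = 1.73333% = 0.0173333.
At £26.00/mo: n = ⌈−ln(1 − rB₀/P)/ln(1+r)⌉ = 51 payments (last £22.16); total interest = total paid − £874.00 = £448.16.
At £76.00/mo: 13 payments (last £71.21); total interest £109.21.
Interest saved = £448.16 − £109.21 = £338.95.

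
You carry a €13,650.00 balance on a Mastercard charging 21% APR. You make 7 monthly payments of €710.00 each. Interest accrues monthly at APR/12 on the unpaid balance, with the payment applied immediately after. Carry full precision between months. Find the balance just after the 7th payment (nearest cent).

€10,173.85

Monthly rate r = 21%/12 = 1.75% = 0.0175.
Each month: B ← B·(1+r) − €710.00.
Month 1: interest €238.88; balance after payment €13,178.88.
Month 2: interest €230.63; balance after payment €12,699.51.
Month 3: interest €222.24; balance after payment €12,211.75.
Month 4: interest €213.71; balance after payment €11,715.45.
Month 5: interest €205.02; balance after payment €11,210.47.
Month 6: interest €196.18; balance after payment €10,696.66.
Month 7: interest €187.19; balance after payment €10,173.85.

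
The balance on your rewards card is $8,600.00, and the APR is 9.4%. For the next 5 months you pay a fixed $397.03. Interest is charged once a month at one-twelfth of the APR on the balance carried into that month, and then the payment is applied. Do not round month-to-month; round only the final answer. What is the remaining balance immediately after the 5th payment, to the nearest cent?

Monthly rate r = 9.4%/12 = 0.783333% = 0.00783333.
Each month: B ← B·(1+r) − $397.03.
Month 1: interest $67.37; balance after payment $8,270.34.
Month 2: interest $64.78; balance after payment $7,938.09.
Month 3: interest $62.18; balance after payment $7,603.24.
Month 4: interest $59.56; balance after payment $7,265.77.
Month 5: interest $56.92; balance after payment $6,925.66.

$6,925.66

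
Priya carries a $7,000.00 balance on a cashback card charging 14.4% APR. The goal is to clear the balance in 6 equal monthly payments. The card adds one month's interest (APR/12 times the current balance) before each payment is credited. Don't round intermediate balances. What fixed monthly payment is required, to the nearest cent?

Monthly rate r = 14.4%/12 = 1.2% = 0.012.
Level-payment amortization: P = B₀·r / (1 − (1+r)^(−n)) = 7000.00·0.012 / (1 − 1.012^(−6)).
Denominator 1 − (1+r)^(−6) = 0.0690702166.
P = 84 / 0.0690702166 ≈ 1216.15.

$1,216.15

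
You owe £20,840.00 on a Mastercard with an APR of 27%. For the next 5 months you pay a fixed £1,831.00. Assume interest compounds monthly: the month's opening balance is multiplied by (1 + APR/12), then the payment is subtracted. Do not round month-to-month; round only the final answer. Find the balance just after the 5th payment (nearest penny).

£13,716.05

Monthly rate r = 27%/12 = 2.25% = 0.0225.
Each month: B ← B·(1+r) − £1,831.00.
Month 1: interest £468.90; balance after payment £19,477.90.
Month 2: interest £438.25; balance after payment £18,085.15.
Month 3: interest £406.92; balance after payment £16,661.07.
Month 4: interest £374.87; balance after payment £15,204.94.
Month 5: interest £342.11; balance after payment £13,716.05.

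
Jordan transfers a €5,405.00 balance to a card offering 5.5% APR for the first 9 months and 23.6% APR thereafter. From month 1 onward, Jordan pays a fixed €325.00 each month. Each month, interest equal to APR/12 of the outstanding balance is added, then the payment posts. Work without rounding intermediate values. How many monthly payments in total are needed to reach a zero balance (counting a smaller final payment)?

Promo months 1–9 at r₀ = 5.5%/12 = 0.00458333; months 10+ at r₁ = 23.6%/12 = 0.0196667.
After month 9: iterate B ← B·(1+r₀) − €325.00 for 9 months → €2,652.89.
Then at r₁ with €325.00/mo: n₂ = −ln(1 − r₁·B/P)/ln(1+r₁) ≈ 8.98 → 9 more payments.

18 months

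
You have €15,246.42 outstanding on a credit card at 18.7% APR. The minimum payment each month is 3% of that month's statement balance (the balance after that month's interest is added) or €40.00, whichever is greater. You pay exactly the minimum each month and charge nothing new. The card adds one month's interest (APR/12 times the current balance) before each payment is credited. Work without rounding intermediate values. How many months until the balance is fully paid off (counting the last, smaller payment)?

Monthly rate r = 18.7%/12 = 1.55833% = 0.0155833.
While 3% of the post-interest balance exceeds €40.00, each month B ← (B·(1+r))·(1 − 0.03), i.e. B shrinks by the factor (1+r)·0.97 = 0.98512.
This holds for months 1–164. Entering month 165 the balance is €1,303.42; 3% of the post-interest balance is now below €40.00, so the flat €40.00 minimum applies from here.
From month 165 a fixed €40.00 at rate r clears €1,303.42 in 46 more payments. Total: 164 + 46 = 210 months.

210 months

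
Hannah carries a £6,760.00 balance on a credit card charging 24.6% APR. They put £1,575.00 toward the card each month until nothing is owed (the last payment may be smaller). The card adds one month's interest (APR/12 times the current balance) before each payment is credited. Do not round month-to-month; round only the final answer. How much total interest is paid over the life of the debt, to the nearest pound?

£392

Monthly rate r = 24.6%/12 = 2.05% = 0.0205.
Payoff takes n = ⌈−ln(1 − rB₀/P)/ln(1+r)⌉ = ⌈4.539⌉ = 5 payments; the last is £852.34.
Total paid = 4·£1,575.00 + £852.34 = £7,152.34.
Total interest = total paid − principal = £7,152.34 − £6,760.00 = £392.34.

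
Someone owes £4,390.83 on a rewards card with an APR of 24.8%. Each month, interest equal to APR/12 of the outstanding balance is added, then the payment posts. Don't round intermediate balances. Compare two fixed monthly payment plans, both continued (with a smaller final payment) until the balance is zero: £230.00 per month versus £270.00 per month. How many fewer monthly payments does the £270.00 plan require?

Monthly rate r = 24.8%/12 = 2.06667% = 0.0206667.
At £230.00/mo: n = ⌈−ln(1 − rB₀/P)/ln(1+r)⌉ = 25 payments (last £122.24); total interest = total paid − £4,390.83 = £1,251.41.
At £270.00/mo: 21 payments (last £6.48); total interest £1,015.65.
Payments saved = 25 − 21 = 4.

4 fewer payments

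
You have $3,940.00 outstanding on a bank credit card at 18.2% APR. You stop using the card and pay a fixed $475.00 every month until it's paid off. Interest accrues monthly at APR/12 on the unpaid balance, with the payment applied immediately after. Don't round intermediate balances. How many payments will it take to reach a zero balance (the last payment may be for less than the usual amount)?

Monthly rate r = 18.2%/12 = 1.51667% = 0.0151667.
Recurrence: B ← B·(1+r) − $475.00.
Month 1: interest $59.76; balance after payment $3,524.76.
Month 2: interest $53.46; balance after payment $3,103.22.
Closed form: n = −ln(1 − rB₀/P)/ln(1+r) = −ln(0.8742)/ln(1.01517) ≈ 8.932, so the balance reaches zero during payment 9.

9 months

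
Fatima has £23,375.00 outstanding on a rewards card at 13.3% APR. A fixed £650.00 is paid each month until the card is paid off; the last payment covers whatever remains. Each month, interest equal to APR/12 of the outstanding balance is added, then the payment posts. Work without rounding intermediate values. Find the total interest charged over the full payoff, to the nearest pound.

£6,609

Monthly rate r = 13.3%/12 = 1.10833% = 0.0110833.
Payoff takes n = ⌈−ln(1 − rB₀/P)/ln(1+r)⌉ = ⌈46.129⌉ = 47 payments; the last is £84.30.
Total paid = 46·£650.00 + £84.30 = £29,984.30.
Total interest = total paid − principal = £29,984.30 − £23,375.00 = £6,609.30.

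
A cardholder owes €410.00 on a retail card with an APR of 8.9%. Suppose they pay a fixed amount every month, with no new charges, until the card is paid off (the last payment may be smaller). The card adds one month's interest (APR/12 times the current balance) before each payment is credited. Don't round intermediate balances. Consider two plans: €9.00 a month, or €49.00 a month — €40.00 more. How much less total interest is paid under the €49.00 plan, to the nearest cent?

€77.29

Monthly rate r = 8.9%/12 = 0.741667% = 0.00741667.
At €9.00/mo: n = ⌈−ln(1 − rB₀/P)/ln(1+r)⌉ = 56 payments (last €7.17); total interest = total paid − €410.00 = €92.17.
At €49.00/mo: 9 payments (last €32.88); total interest €14.88.
Interest saved = €92.17 − €14.88 = €77.29.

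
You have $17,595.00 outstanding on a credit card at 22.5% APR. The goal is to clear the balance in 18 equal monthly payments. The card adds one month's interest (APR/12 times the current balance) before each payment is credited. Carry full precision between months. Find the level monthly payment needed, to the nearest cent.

Monthly rate r = 22.5%/12 = 1.875% = 0.01875.
Level-payment amortization: P = B₀·r / (1 − (1+r)^(−n)) = 17595.00·0.01875 / (1 − 1.01875^(−18)).
Denominator 1 − (1+r)^(−18) = 0.284214645.
P = 329.906 / 0.284214645 ≈ 1160.76.

$1,160.76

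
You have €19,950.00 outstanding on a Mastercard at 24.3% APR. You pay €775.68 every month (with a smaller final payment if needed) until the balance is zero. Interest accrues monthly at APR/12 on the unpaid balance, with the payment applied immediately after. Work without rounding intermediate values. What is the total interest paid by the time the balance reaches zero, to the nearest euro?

€8,516

Monthly rate r = 24.3%/12 = 2.025% = 0.02025.
Payoff takes n = ⌈−ln(1 − rB₀/P)/ln(1+r)⌉ = ⌈36.696⌉ = 37 payments; the last is €541.63.
Total paid = 36·€775.68 + €541.63 = €28,466.11.
Total interest = total paid − principal = €28,466.11 − €19,950.00 = €8,516.11.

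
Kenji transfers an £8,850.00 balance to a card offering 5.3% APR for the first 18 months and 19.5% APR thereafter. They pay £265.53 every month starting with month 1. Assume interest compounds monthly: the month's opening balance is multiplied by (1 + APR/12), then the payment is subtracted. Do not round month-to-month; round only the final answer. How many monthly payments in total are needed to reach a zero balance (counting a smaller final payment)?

Promo months 1–18 at r₀ = 5.3%/12 = 0.00441667; months 19+ at r₁ = 19.5%/12 = 0.01625.
After month 18: iterate B ← B·(1+r₀) − £265.53 for 18 months → £4,617.35.
Then at r₁ with £265.53/mo: n₂ = −ln(1 − r₁·B/P)/ln(1+r₁) ≈ 20.60 → 21 more payments.

39 months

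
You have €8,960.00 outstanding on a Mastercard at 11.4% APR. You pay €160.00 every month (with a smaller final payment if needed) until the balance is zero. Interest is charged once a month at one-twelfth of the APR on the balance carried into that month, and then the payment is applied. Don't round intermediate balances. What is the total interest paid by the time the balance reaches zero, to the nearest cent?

€3,888.80

Monthly rate r = 11.4%/12 = 0.95% = 0.0095.
Payoff takes n = ⌈−ln(1 − rB₀/P)/ln(1+r)⌉ = ⌈80.304⌉ = 81 payments; the last is €48.80.
Total paid = 80·€160.00 + €48.80 = €12,848.80.
Total interest = total paid − principal = €12,848.80 − €8,960.00 = €3,888.80.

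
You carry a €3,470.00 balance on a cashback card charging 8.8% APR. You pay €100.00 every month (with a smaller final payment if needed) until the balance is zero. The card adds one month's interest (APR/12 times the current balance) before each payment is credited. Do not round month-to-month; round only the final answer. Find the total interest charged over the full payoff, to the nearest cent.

€549.11

Monthly rate r = 8.8%/12 = 0.733333% = 0.00733333.
Payoff takes n = ⌈−ln(1 − rB₀/P)/ln(1+r)⌉ = ⌈40.191⌉ = 41 payments; the last is €19.11.
Total paid = 40·€100.00 + €19.11 = €4,019.11.
Total interest = total paid − principal = €4,019.11 − €3,470.00 = €549.11.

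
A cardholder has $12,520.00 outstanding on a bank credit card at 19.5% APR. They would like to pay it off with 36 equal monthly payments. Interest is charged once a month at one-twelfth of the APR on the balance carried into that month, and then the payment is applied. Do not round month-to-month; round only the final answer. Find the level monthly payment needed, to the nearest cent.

Monthly rate r = 19.5%/12 = 1.625% = 0.01625.
Level-payment amortization: P = B₀·r / (1 − (1+r)^(−n)) = 12520.00·0.01625 / (1 − 1.01625^(−36)).
Denominator 1 − (1+r)^(−36) = 0.440268317.
P = 203.45 / 0.440268317 ≈ 462.10.

$462.10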